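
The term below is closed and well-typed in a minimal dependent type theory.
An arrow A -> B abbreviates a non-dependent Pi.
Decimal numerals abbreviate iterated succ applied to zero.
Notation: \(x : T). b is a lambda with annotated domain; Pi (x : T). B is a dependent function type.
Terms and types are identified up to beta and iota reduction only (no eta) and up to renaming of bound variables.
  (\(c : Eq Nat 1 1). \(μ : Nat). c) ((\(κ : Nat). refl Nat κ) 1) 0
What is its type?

inferred type:
  Eq Nat 1 1


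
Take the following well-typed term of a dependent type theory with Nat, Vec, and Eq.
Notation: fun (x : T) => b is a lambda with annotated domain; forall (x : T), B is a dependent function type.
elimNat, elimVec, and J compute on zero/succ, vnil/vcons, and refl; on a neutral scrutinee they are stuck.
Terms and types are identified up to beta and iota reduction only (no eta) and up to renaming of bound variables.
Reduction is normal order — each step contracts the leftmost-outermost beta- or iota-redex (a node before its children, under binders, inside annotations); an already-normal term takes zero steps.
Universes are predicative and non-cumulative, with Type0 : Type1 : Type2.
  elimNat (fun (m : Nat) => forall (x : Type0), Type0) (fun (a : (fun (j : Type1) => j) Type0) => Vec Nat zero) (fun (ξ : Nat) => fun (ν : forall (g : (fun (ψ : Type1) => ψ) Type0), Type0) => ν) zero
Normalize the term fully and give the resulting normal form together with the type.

normal form:
  fun (m : Type0) => Vec Nat zero
inferred type:
  forall (m : Type0), Type0


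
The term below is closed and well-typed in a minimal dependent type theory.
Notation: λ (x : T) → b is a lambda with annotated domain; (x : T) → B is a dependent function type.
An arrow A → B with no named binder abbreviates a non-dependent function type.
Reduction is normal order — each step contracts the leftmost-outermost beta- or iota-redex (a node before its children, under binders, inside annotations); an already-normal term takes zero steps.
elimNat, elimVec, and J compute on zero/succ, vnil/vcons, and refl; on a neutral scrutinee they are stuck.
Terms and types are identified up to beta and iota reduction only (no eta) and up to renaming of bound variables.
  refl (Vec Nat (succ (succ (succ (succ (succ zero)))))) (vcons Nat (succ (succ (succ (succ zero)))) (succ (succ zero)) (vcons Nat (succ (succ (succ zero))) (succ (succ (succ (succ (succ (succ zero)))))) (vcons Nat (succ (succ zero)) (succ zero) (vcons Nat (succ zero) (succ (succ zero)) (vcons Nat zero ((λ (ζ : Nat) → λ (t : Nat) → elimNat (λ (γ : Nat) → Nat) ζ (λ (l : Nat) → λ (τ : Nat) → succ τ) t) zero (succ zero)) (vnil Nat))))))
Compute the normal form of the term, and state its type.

normal form:
  refl (Vec Nat (succ (succ (succ (succ (succ zero)))))) (vcons Nat (succ (succ (succ (succ zero)))) (succ (succ zero)) (vcons Nat (succ (succ (succ zero))) (succ (succ (succ (succ (succ (succ zero)))))) (vcons Nat (succ (succ zero)) (succ zero) (vcons Nat (succ zero) (succ (succ zero)) (vcons Nat zero (succ zero) (vnil Nat))))))
type:
  Eq (Vec Nat (succ (succ (succ (succ (succ zero)))))) (vcons Nat (succ (succ (succ (succ zero)))) (succ (succ zero)) (vcons Nat (succ (succ (succ zero))) (succ (succ (succ (succ (succ (succ zero)))))) (vcons Nat (succ (succ zero)) (succ zero) (vcons Nat (succ zero) (succ (succ zero)) (vcons Nat zero (succ zero) (vnil Nat)))))) (vcons Nat (succ (succ (succ (succ zero)))) (succ (succ zero)) (vcons Nat (succ (succ (succ zero))) (succ (succ (succ (succ (succ (succ zero)))))) (vcons Nat (succ (succ zero)) (succ zero) (vcons Nat (succ zero) (succ (succ zero)) (vcons Nat zero (succ zero) (vnil Nat))))))


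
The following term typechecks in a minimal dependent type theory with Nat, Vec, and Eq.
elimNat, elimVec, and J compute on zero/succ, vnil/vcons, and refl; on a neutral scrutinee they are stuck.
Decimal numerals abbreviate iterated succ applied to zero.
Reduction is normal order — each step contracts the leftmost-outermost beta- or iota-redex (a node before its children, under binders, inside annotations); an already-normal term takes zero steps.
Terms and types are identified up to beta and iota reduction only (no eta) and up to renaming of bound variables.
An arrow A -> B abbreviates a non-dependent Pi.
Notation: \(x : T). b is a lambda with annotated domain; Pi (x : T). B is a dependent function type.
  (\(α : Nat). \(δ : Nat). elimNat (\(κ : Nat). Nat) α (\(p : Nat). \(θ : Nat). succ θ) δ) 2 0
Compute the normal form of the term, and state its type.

resulting normal form:
  2
type:
  Nat
observation: 3 normal-order steps normalize the term, beginning with a beta-redex.


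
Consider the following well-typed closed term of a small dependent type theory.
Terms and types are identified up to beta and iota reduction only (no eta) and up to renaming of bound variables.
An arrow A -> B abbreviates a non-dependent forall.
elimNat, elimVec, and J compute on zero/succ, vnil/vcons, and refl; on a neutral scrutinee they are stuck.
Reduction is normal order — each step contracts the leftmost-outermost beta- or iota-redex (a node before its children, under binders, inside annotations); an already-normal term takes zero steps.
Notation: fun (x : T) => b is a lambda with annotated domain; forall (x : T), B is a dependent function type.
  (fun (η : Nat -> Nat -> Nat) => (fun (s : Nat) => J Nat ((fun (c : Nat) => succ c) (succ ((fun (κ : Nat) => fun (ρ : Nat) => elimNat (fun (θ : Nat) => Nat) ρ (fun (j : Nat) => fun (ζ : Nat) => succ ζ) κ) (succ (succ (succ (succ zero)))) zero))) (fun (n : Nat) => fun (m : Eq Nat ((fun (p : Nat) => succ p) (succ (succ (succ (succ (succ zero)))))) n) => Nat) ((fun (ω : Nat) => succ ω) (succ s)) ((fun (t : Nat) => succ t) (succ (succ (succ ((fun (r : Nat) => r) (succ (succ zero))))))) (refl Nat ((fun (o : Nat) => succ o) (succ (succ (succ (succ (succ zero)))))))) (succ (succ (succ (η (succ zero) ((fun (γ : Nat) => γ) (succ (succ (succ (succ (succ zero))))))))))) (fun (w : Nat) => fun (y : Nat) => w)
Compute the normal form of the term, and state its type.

resulting normal form:
  succ (succ (succ (succ (succ (succ zero)))))
type:
  Nat
observation: normalization takes exactly 6 steps under the normal-order strategy.


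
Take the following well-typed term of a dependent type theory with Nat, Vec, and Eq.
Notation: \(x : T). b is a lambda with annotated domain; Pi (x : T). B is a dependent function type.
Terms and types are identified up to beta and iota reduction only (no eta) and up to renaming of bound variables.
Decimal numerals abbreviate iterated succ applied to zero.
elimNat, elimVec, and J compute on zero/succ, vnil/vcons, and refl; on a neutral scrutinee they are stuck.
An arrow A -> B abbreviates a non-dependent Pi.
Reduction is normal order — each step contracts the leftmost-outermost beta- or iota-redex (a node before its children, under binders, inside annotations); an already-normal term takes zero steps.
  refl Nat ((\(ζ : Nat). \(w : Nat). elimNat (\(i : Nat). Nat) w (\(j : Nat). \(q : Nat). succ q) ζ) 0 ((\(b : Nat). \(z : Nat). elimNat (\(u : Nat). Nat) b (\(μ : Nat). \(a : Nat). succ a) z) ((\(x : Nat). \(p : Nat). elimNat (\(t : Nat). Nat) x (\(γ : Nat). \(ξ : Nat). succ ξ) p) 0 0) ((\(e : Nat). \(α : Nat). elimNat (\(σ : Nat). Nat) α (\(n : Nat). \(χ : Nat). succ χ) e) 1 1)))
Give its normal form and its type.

resulting normal form:
  refl Nat 2
inferred type:
  Eq Nat 2 2


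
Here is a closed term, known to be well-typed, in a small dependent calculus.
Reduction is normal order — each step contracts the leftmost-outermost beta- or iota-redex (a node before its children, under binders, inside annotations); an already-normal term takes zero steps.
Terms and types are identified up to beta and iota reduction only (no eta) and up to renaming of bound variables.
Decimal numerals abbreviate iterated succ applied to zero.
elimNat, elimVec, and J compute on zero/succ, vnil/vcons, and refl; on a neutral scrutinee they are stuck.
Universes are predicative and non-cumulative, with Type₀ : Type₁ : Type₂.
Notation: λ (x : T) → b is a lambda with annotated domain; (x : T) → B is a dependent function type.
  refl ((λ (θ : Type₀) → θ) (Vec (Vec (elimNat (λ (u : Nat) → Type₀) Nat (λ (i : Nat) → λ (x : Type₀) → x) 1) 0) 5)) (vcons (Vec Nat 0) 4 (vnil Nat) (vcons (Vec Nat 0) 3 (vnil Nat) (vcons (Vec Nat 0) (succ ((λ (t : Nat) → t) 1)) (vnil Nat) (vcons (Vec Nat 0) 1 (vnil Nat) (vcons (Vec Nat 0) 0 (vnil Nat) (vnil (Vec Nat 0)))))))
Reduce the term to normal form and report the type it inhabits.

reduced normal form:
  refl (Vec (Vec Nat 0) 5) (vcons (Vec Nat 0) 4 (vnil Nat) (vcons (Vec Nat 0) 3 (vnil Nat) (vcons (Vec Nat 0) 2 (vnil Nat) (vcons (Vec Nat 0) 1 (vnil Nat) (vcons (Vec Nat 0) 0 (vnil Nat) (vnil (Vec Nat 0)))))))
the term's type:
  Eq (Vec (Vec Nat 0) 5) (vcons (Vec Nat 0) 4 (vnil Nat) (vcons (Vec Nat 0) 3 (vnil Nat) (vcons (Vec Nat 0) 2 (vnil Nat) (vcons (Vec Nat 0) 1 (vnil Nat) (vcons (Vec Nat 0) 0 (vnil Nat) (vnil (Vec Nat 0))))))) (vcons (Vec Nat 0) 4 (vnil Nat) (vcons (Vec Nat 0) 3 (vnil Nat) (vcons (Vec Nat 0) 2 (vnil Nat) (vcons (Vec Nat 0) 1 (vnil Nat) (vcons (Vec Nat 0) 0 (vnil Nat) (vnil (Vec Nat 0)))))))
observation: contracting a beta-redex first, the term normalizes in 6 steps.


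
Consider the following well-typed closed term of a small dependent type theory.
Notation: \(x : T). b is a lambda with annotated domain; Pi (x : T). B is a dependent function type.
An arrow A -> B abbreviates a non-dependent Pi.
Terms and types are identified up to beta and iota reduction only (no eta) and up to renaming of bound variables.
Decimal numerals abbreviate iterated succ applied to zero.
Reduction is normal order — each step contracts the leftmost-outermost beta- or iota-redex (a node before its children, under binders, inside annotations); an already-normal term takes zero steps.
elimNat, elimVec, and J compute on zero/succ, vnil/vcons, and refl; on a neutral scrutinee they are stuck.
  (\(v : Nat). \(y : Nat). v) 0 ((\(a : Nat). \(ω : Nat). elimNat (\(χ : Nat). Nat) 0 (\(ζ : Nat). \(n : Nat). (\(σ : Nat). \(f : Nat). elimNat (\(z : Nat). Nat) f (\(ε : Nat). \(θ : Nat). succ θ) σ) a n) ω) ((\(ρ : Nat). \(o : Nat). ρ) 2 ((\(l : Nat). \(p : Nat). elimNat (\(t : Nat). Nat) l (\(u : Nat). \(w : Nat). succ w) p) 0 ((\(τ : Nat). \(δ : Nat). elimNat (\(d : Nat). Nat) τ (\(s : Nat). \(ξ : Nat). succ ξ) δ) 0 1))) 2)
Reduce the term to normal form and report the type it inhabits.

resulting normal form:
  0
type:
  Nat


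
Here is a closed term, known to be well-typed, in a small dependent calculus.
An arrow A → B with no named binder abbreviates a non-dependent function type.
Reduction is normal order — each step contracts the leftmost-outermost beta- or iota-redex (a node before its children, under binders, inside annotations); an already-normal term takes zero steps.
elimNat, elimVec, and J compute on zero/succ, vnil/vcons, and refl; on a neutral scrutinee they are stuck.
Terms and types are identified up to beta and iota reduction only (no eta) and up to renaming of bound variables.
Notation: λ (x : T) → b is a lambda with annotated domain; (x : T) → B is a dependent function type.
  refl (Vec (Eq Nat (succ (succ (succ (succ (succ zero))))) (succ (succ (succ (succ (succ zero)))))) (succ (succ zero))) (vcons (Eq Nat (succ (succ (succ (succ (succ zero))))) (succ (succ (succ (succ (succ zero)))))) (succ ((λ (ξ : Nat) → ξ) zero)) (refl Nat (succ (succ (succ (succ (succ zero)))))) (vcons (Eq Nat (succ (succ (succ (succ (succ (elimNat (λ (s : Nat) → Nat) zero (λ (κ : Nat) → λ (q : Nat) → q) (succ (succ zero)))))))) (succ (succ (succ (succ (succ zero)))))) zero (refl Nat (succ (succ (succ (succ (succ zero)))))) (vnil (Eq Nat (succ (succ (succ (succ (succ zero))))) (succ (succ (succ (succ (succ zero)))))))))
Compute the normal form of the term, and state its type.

reduced normal form:
  refl (Vec (Eq Nat (succ (succ (succ (succ (succ zero))))) (succ (succ (succ (succ (succ zero)))))) (succ (succ zero))) (vcons (Eq Nat (succ (succ (succ (succ (succ zero))))) (succ (succ (succ (succ (succ zero)))))) (succ zero) (refl Nat (succ (succ (succ (succ (succ zero)))))) (vcons (Eq Nat (succ (succ (succ (succ (succ zero))))) (succ (succ (succ (succ (succ zero)))))) zero (refl Nat (succ (succ (succ (succ (succ zero)))))) (vnil (Eq Nat (succ (succ (succ (succ (succ zero))))) (succ (succ (succ (succ (succ zero)))))))))
the term's type:
  Eq (Vec (Eq Nat (succ (succ (succ (succ (succ zero))))) (succ (succ (succ (succ (succ zero)))))) (succ (succ zero))) (vcons (Eq Nat (succ (succ (succ (succ (succ zero))))) (succ (succ (succ (succ (succ zero)))))) (succ zero) (refl Nat (succ (succ (succ (succ (succ zero)))))) (vcons (Eq Nat (succ (succ (succ (succ (succ zero))))) (succ (succ (succ (succ (succ zero)))))) zero (refl Nat (succ (succ (succ (succ (succ zero)))))) (vnil (Eq Nat (succ (succ (succ (succ (succ zero))))) (succ (succ (succ (succ (succ zero))))))))) (vcons (Eq Nat (succ (succ (succ (succ (succ zero))))) (succ (succ (succ (succ (succ zero)))))) (succ zero) (refl Nat (succ (succ (succ (succ (succ zero)))))) (vcons (Eq Nat (succ (succ (succ (succ (succ zero))))) (succ (succ (succ (succ (succ zero)))))) zero (refl Nat (succ (succ (succ (succ (succ zero)))))) (vnil (Eq Nat (succ (succ (succ (succ (succ zero))))) (succ (succ (succ (succ (succ zero)))))))))


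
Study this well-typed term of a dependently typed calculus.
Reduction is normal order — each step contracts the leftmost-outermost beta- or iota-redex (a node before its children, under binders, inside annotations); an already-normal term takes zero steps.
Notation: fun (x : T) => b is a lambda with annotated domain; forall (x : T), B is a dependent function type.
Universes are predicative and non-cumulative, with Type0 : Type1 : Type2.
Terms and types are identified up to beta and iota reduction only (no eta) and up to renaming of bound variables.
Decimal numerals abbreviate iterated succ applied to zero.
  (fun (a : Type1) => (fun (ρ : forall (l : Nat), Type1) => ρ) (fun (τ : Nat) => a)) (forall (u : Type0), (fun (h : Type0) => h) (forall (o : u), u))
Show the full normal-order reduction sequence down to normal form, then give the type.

normal-order reduction sequence:
  (fun (a : Type1) => (fun (ρ : forall (l : Nat), Type1) => ρ) (fun (τ : Nat) => a)) (forall (u : Type0), (fun (h : Type0) => h) (forall (o : u), u))
  ~> (fun (a : forall (ρ : Nat), Type1) => a) (fun (l : Nat) => forall (τ : Type0), (fun (u : Type0) => u) (forall (h : τ), τ))
  ~> fun (a : Nat) => forall (ρ : Type0), (fun (l : Type0) => l) (forall (τ : ρ), ρ)
  ~> fun (a : Nat) => forall (ρ : Type0), forall (l : ρ), ρ
inferred type:
  forall (a : Nat), Type1


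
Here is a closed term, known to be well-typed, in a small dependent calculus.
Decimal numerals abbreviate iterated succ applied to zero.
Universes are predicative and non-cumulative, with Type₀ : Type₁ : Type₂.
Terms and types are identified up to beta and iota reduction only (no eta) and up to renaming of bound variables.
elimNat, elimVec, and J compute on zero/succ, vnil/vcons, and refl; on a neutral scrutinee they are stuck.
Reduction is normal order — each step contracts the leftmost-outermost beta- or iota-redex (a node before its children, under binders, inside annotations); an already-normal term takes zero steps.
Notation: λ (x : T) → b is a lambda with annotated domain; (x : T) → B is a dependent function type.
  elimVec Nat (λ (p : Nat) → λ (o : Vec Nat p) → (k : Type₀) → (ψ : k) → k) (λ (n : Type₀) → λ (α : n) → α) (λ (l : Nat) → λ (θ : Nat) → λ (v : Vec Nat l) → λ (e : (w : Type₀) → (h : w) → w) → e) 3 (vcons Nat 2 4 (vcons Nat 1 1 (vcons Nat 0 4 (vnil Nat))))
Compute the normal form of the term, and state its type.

resulting normal form:
  λ (p : Type₀) → λ (o : p) → o
inferred type:
  (p : Type₀) → (o : p) → p


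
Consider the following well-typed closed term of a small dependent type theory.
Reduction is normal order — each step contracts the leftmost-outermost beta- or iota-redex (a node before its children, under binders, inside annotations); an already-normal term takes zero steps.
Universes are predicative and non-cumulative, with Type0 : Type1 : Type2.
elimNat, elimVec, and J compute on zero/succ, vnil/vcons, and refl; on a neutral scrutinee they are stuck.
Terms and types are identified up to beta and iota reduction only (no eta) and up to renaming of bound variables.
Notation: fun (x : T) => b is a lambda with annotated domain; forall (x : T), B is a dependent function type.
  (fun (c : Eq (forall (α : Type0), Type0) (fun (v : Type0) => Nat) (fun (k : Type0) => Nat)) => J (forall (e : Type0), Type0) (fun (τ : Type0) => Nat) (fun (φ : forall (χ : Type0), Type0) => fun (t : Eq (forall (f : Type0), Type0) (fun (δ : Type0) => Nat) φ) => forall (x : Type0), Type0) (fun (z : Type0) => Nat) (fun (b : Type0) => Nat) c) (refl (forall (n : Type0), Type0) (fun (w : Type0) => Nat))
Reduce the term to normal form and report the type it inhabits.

normal form:
  fun (c : Type0) => Nat
the term's type:
  forall (c : Type0), Type0


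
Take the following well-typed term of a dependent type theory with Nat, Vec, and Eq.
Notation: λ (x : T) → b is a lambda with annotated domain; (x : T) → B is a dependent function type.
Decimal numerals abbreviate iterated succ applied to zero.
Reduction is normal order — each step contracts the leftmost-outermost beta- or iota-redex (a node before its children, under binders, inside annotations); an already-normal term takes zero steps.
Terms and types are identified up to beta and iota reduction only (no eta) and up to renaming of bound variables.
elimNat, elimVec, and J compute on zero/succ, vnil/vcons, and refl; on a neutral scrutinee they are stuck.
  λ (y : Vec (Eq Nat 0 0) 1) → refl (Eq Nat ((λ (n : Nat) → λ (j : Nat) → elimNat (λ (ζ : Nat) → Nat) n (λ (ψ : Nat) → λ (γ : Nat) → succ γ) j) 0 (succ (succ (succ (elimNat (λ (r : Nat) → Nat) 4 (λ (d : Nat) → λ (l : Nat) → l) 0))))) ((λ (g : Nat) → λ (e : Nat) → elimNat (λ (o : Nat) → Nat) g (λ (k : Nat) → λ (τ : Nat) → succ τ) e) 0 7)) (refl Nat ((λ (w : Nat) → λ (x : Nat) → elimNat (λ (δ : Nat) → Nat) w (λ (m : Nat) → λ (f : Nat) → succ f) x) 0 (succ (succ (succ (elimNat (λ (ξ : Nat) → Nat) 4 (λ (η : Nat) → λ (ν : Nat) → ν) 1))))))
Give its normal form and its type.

reduced normal form:
  λ (y : Vec (Eq Nat 0 0) 1) → refl (Eq Nat 7 7) (refl Nat 7)
inferred type:
  (y : Vec (Eq Nat 0 0) 1) → Eq (Eq Nat 7 7) (refl Nat 7) (refl Nat 7)
observation: normalization takes exactly 77 steps under the normal-order strategy.


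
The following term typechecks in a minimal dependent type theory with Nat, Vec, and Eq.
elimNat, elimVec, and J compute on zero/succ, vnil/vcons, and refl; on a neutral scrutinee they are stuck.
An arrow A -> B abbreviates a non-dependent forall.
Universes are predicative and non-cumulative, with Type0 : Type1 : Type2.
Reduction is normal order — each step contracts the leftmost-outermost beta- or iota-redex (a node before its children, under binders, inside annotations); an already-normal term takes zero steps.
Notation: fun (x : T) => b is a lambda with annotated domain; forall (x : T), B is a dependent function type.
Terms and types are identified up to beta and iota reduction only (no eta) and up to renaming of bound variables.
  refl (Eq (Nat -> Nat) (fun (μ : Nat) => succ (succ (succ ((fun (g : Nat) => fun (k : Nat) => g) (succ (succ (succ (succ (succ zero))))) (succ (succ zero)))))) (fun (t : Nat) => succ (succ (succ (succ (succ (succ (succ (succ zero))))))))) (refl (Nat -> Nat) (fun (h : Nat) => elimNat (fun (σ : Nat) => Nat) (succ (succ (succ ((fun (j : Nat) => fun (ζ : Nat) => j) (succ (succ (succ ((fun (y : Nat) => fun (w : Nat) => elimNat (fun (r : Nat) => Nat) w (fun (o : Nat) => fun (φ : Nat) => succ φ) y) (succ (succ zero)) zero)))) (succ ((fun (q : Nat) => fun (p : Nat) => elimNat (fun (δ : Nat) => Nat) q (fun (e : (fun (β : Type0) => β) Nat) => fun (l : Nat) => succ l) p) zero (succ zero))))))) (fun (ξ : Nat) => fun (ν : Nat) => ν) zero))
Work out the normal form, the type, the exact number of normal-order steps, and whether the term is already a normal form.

reduced normal form:
  refl (Eq (Nat -> Nat) (fun (μ : Nat) => succ (succ (succ (succ (succ (succ (succ (succ zero)))))))) (fun (g : Nat) => succ (succ (succ (succ (succ (succ (succ (succ zero))))))))) (refl (Nat -> Nat) (fun (k : Nat) => succ (succ (succ (succ (succ (succ (succ (succ zero)))))))))
inferred type:
  Eq (Eq (Nat -> Nat) (fun (μ : Nat) => succ (succ (succ (succ (succ (succ (succ (succ zero)))))))) (fun (g : Nat) => succ (succ (succ (succ (succ (succ (succ (succ zero))))))))) (refl (Nat -> Nat) (fun (k : Nat) => succ (succ (succ (succ (succ (succ (succ (succ zero))))))))) (refl (Nat -> Nat) (fun (t : Nat) => succ (succ (succ (succ (succ (succ (succ (succ zero)))))))))
reduction steps (normal order): 14
already normal: no
first redex: a beta-redex


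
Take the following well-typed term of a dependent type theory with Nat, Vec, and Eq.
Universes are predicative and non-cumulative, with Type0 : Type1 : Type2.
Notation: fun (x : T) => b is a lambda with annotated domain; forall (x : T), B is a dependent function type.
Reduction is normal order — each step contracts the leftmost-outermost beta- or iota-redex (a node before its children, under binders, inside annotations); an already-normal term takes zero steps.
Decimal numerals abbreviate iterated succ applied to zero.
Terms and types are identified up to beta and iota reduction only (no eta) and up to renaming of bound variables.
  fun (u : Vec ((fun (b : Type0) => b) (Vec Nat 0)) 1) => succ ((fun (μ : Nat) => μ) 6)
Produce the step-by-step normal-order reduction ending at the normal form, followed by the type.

normal-order reduction:
  fun (u : Vec ((fun (b : Type0) => b) (Vec Nat 0)) 1) => succ ((fun (μ : Nat) => μ) 6)
  ~> fun (u : Vec (Vec Nat 0) 1) => succ ((fun (b : Nat) => b) 6)
  ~> fun (u : Vec (Vec Nat 0) 1) => 7
type:
  forall (u : Vec (Vec Nat 0) 1), Nat


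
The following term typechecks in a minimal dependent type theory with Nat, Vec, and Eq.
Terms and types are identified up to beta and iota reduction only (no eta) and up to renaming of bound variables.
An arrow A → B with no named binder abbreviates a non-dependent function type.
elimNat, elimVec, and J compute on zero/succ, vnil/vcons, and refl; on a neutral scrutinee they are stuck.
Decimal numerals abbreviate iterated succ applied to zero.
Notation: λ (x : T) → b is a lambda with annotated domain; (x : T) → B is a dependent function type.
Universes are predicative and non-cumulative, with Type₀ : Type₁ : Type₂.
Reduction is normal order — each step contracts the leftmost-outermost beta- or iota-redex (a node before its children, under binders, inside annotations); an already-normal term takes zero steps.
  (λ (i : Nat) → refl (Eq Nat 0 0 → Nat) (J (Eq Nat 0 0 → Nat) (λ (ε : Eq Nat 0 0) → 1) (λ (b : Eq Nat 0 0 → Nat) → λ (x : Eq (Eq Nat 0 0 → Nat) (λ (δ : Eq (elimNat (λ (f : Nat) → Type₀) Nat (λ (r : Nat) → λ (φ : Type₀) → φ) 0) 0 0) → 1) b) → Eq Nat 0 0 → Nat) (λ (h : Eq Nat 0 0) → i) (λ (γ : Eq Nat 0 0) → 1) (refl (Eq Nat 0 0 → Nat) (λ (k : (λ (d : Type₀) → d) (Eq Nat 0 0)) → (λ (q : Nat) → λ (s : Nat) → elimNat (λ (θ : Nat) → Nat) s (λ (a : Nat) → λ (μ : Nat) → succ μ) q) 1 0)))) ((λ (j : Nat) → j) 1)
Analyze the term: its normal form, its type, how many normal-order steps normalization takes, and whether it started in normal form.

reduced normal form:
  refl (Eq Nat 0 0 → Nat) (λ (i : Eq Nat 0 0) → 1)
the term's type:
  Eq (Eq Nat 0 0 → Nat) (λ (i : Eq Nat 0 0) → 1) (λ (ε : Eq Nat 0 0) → 1)
steps to reach normal form (normal order): 3
started in normal form: no
first contracted redex: a beta-redex


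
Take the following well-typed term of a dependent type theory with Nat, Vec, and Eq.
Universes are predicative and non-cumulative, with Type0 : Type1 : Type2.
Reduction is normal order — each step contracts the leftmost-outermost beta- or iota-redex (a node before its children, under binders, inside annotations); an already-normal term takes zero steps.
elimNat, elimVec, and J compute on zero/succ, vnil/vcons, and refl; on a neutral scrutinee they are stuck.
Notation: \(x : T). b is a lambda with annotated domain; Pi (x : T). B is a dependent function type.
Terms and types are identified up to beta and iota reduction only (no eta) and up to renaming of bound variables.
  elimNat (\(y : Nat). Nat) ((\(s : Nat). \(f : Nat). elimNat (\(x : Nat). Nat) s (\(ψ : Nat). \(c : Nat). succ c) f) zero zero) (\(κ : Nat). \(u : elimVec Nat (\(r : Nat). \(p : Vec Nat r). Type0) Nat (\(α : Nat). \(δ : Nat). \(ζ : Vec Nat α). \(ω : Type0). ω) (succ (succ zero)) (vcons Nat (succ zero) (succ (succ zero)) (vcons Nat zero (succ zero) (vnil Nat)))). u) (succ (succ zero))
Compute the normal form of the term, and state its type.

reduced normal form:
  zero
type:
  Nat
observation: the term reaches its normal form after 10 normal-order steps.


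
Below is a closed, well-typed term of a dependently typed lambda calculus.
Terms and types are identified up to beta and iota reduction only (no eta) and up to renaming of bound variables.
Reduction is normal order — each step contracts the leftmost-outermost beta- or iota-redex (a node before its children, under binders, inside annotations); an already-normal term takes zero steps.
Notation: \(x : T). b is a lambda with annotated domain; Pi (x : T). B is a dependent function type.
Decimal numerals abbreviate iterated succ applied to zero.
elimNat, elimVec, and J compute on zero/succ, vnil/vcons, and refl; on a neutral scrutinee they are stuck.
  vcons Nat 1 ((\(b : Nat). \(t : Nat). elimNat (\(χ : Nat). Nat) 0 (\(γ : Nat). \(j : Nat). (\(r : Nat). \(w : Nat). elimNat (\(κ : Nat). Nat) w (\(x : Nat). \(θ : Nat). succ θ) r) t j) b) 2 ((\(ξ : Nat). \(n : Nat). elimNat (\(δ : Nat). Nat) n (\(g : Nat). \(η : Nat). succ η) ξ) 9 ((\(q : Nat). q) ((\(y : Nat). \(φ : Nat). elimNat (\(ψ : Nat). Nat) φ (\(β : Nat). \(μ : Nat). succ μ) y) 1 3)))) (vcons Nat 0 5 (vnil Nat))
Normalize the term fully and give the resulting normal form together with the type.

reduced normal form:
  vcons Nat 1 26 (vcons Nat 0 5 (vnil Nat))
inferred type:
  Vec Nat 2
observation: normalization takes exactly 167 steps under the normal-order strategy.


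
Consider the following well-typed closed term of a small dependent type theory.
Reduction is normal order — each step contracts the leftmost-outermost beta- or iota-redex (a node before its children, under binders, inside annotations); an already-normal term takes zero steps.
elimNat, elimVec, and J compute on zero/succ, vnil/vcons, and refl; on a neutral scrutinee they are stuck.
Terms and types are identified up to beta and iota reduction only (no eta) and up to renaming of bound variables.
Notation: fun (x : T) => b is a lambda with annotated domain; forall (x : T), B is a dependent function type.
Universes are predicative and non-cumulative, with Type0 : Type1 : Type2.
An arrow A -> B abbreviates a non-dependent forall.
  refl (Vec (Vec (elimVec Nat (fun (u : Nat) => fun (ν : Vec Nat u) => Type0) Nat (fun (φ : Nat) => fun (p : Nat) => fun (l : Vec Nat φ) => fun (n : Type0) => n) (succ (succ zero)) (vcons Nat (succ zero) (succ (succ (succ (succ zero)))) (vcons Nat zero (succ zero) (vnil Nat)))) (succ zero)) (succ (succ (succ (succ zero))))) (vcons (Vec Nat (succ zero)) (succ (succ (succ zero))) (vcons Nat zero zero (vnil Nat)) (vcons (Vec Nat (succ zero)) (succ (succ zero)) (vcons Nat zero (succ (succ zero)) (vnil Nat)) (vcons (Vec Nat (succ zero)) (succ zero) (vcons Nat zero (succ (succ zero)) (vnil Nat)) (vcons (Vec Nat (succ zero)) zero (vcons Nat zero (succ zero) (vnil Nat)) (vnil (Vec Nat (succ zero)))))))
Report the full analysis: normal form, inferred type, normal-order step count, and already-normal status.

normal form:
  refl (Vec (Vec Nat (succ zero)) (succ (succ (succ (succ zero))))) (vcons (Vec Nat (succ zero)) (succ (succ (succ zero))) (vcons Nat zero zero (vnil Nat)) (vcons (Vec Nat (succ zero)) (succ (succ zero)) (vcons Nat zero (succ (succ zero)) (vnil Nat)) (vcons (Vec Nat (succ zero)) (succ zero) (vcons Nat zero (succ (succ zero)) (vnil Nat)) (vcons (Vec Nat (succ zero)) zero (vcons Nat zero (succ zero) (vnil Nat)) (vnil (Vec Nat (succ zero)))))))
type:
  Eq (Vec (Vec Nat (succ zero)) (succ (succ (succ (succ zero))))) (vcons (Vec Nat (succ zero)) (succ (succ (succ zero))) (vcons Nat zero zero (vnil Nat)) (vcons (Vec Nat (succ zero)) (succ (succ zero)) (vcons Nat zero (succ (succ zero)) (vnil Nat)) (vcons (Vec Nat (succ zero)) (succ zero) (vcons Nat zero (succ (succ zero)) (vnil Nat)) (vcons (Vec Nat (succ zero)) zero (vcons Nat zero (succ zero) (vnil Nat)) (vnil (Vec Nat (succ zero))))))) (vcons (Vec Nat (succ zero)) (succ (succ (succ zero))) (vcons Nat zero zero (vnil Nat)) (vcons (Vec Nat (succ zero)) (succ (succ zero)) (vcons Nat zero (succ (succ zero)) (vnil Nat)) (vcons (Vec Nat (succ zero)) (succ zero) (vcons Nat zero (succ (succ zero)) (vnil Nat)) (vcons (Vec Nat (succ zero)) zero (vcons Nat zero (succ zero) (vnil Nat)) (vnil (Vec Nat (succ zero)))))))
steps to reach normal form (normal order): 11
term was already normal: no
first contracted redex: an elimVec iota-redex


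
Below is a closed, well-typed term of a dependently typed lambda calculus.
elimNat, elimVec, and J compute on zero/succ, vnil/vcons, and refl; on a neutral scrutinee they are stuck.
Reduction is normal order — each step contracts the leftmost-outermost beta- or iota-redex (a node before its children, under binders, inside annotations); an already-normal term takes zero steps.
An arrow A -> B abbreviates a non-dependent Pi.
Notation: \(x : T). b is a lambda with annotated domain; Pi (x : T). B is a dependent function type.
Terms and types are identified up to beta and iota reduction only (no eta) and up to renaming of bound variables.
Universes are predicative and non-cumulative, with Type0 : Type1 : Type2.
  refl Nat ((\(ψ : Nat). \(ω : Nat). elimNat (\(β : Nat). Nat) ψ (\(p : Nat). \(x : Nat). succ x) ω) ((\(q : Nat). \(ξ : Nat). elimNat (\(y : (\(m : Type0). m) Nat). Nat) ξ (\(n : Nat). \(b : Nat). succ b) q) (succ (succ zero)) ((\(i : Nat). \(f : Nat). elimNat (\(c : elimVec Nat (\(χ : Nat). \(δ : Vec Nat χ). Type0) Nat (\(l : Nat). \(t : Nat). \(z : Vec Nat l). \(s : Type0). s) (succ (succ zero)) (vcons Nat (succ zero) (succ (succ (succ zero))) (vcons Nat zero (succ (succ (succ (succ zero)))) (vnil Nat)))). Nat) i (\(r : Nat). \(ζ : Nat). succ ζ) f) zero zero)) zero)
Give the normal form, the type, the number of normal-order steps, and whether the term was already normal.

reduced normal form:
  refl Nat (succ (succ zero))
inferred type:
  Eq Nat (succ (succ zero)) (succ (succ zero))
steps to reach normal form (normal order): 15
started in normal form: no
first contracted redex: a beta-redex


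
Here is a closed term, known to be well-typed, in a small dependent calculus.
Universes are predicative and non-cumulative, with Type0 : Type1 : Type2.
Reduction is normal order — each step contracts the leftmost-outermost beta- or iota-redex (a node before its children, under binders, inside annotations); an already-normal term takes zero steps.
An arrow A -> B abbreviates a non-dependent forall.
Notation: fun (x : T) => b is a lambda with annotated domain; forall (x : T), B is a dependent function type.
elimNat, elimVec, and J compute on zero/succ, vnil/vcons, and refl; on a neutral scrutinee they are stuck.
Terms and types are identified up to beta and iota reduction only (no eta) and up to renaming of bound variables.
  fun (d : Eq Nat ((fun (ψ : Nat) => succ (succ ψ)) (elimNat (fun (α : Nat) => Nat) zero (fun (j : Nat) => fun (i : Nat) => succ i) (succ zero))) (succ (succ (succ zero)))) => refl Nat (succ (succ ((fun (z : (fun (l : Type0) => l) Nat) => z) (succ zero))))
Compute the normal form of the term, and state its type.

normal form:
  fun (d : Eq Nat (succ (succ (succ zero))) (succ (succ (succ zero)))) => refl Nat (succ (succ (succ zero)))
the term's type:
  Eq Nat (succ (succ (succ zero))) (succ (succ (succ zero))) -> Eq Nat (succ (succ (succ zero))) (succ (succ (succ zero)))
observation: the first redex contracted is a beta-redex; the normal form is reached in 6 normal-order steps.


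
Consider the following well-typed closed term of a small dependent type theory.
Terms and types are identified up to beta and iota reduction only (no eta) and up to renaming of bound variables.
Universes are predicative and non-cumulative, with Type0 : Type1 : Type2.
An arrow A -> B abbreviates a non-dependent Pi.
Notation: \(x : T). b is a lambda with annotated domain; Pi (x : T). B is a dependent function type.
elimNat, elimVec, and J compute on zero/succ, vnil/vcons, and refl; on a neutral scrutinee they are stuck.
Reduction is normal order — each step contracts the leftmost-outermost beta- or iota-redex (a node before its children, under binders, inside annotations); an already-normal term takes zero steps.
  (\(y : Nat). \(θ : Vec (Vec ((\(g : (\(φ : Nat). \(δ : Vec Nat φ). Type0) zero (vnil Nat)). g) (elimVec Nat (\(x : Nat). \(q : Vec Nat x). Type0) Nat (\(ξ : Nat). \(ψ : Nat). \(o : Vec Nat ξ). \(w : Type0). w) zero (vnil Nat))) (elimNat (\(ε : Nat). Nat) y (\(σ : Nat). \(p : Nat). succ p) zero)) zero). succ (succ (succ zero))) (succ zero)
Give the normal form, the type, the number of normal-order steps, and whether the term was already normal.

resulting normal form:
  \(y : Vec (Vec Nat (succ zero)) zero). succ (succ (succ zero))
inferred type:
  Vec (Vec Nat (succ zero)) zero -> Nat
reduction steps (normal order): 4
already normal: no
first contracted redex: a beta-redex


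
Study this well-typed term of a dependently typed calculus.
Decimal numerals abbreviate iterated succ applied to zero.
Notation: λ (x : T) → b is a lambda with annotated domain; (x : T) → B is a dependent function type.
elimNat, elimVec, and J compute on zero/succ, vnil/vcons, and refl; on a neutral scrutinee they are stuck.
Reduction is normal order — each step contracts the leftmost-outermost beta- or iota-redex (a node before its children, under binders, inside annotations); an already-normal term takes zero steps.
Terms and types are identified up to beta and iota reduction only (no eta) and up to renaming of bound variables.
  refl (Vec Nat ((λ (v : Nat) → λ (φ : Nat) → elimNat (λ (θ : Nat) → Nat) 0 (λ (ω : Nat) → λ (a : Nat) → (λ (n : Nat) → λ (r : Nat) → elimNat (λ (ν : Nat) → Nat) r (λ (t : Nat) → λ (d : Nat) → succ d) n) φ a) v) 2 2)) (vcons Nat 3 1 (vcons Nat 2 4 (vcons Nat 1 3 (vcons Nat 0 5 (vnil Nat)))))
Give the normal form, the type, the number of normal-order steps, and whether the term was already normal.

reduced normal form:
  refl (Vec Nat 4) (vcons Nat 3 1 (vcons Nat 2 4 (vcons Nat 1 3 (vcons Nat 0 5 (vnil Nat)))))
type:
  Eq (Vec Nat 4) (vcons Nat 3 1 (vcons Nat 2 4 (vcons Nat 1 3 (vcons Nat 0 5 (vnil Nat))))) (vcons Nat 3 1 (vcons Nat 2 4 (vcons Nat 1 3 (vcons Nat 0 5 (vnil Nat)))))
steps to reach normal form (normal order): 27
term was already normal: no
first contracted redex: a beta-redex


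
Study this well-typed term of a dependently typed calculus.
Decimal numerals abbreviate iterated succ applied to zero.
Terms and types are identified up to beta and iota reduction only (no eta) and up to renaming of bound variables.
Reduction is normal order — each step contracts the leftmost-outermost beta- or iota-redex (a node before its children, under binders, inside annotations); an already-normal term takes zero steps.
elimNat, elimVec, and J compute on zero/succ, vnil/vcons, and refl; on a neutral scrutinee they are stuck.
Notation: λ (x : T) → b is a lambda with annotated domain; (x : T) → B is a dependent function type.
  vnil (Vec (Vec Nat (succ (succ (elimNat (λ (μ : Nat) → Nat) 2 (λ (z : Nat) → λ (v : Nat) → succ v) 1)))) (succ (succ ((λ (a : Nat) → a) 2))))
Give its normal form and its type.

normal form:
  vnil (Vec (Vec Nat 5) 4)
the term's type:
  Vec (Vec (Vec Nat 5) 4) 0


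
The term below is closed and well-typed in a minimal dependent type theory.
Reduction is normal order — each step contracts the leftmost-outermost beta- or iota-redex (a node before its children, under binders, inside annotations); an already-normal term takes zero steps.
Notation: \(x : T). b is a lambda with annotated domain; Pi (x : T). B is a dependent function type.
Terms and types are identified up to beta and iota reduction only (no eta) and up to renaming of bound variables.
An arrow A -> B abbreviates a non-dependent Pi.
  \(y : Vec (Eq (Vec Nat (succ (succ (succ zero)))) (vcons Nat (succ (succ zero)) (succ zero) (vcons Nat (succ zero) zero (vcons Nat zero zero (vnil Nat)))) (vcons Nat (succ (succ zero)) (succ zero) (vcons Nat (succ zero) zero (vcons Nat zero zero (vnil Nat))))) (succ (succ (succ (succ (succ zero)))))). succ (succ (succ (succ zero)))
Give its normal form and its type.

normal form:
  \(y : Vec (Eq (Vec Nat (succ (succ (succ zero)))) (vcons Nat (succ (succ zero)) (succ zero) (vcons Nat (succ zero) zero (vcons Nat zero zero (vnil Nat)))) (vcons Nat (succ (succ zero)) (succ zero) (vcons Nat (succ zero) zero (vcons Nat zero zero (vnil Nat))))) (succ (succ (succ (succ (succ zero)))))). succ (succ (succ (succ zero)))
the term's type:
  Vec (Eq (Vec Nat (succ (succ (succ zero)))) (vcons Nat (succ (succ zero)) (succ zero) (vcons Nat (succ zero) zero (vcons Nat zero zero (vnil Nat)))) (vcons Nat (succ (succ zero)) (succ zero) (vcons Nat (succ zero) zero (vcons Nat zero zero (vnil Nat))))) (succ (succ (succ (succ (succ zero))))) -> Nat


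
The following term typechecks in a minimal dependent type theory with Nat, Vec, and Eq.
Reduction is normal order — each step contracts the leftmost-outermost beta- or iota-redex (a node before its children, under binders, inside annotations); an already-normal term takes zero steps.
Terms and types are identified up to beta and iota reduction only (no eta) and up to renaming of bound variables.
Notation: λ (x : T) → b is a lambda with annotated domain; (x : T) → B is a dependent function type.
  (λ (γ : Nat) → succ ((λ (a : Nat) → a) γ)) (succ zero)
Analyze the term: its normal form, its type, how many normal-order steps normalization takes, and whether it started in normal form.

resulting normal form:
  succ (succ zero)
inferred type:
  Nat
normal-order step count: 2
started in normal form: no
first contracted redex: a beta-redex


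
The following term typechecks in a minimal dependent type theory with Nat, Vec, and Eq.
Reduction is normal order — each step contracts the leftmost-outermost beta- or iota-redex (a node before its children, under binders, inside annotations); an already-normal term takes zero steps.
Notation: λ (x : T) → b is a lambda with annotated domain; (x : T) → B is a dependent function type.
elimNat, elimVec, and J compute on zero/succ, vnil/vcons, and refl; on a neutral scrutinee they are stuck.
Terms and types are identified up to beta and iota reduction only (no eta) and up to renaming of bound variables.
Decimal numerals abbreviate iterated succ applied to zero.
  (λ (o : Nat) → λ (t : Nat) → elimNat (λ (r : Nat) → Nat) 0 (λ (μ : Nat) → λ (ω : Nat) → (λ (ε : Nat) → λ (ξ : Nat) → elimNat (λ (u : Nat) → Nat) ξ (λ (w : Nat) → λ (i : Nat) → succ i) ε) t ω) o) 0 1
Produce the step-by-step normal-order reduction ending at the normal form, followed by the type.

reduction (normal order):
  (λ (o : Nat) → λ (t : Nat) → elimNat (λ (r : Nat) → Nat) 0 (λ (μ : Nat) → λ (ω : Nat) → (λ (ε : Nat) → λ (ξ : Nat) → elimNat (λ (u : Nat) → Nat) ξ (λ (w : Nat) → λ (i : Nat) → succ i) ε) t ω) o) 0 1
  ~> (λ (o : Nat) → elimNat (λ (t : Nat) → Nat) 0 (λ (r : Nat) → λ (μ : Nat) → (λ (ω : Nat) → λ (ε : Nat) → elimNat (λ (ξ : Nat) → Nat) ε (λ (u : Nat) → λ (w : Nat) → succ w) ω) o μ) 0) 1
  ~> elimNat (λ (o : Nat) → Nat) 0 (λ (t : Nat) → λ (r : Nat) → (λ (μ : Nat) → λ (ω : Nat) → elimNat (λ (ε : Nat) → Nat) ω (λ (ξ : Nat) → λ (u : Nat) → succ u) μ) 1 r) 0
  ~> 0
inferred type:
  Nat
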